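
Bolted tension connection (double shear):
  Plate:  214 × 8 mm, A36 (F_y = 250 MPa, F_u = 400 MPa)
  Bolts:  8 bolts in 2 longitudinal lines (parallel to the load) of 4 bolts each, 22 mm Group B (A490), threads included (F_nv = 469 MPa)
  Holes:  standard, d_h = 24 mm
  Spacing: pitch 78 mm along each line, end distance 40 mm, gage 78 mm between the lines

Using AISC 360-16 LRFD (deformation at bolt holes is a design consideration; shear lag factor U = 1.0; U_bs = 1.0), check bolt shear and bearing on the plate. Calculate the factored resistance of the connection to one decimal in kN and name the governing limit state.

921.6 kN (bearing governs)

Bolt shear: A_b = π(22)²/4 = 380.13 mm². φR_n = 0.75 × 469 × 380.13 × 8 × 2 = 2139.4 kN.
Bearing (8 mm plate, F_u = 400 MPa): end bolts L_c = 40 − 24/2 = 28, R_n = min(1.2×28×8×400, 2.4×22×8×400) = 107.52 kN/bolt; interior L_c = 78 − 24 = 54, R_n = 168.96 kN/bolt. φR_n = 0.75 × (2×107.52 + 6×168.96) = 921.6 kN.
Governing: min(2139.4, 921.6) = 921.6 kN → bearing.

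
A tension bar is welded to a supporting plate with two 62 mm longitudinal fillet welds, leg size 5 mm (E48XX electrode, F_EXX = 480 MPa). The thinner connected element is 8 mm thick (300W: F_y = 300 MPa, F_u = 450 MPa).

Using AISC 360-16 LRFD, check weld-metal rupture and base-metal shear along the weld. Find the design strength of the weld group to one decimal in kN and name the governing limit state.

94.7 kN (weld metal governs)

Weld metal: throat = 0.707×5 = 3.535 mm, L = 2×62 = 124 mm. φR_n = 0.75 × 0.6 × 480 × 3.535 × 124 = 94.7 kN.
Base metal shear (8 mm plate): yield φR_n = 1.0×0.6×300×8×124 = 178.6 kN; rupture φR_n = 0.75×0.6×450×8×124 = 200.9 kN; take 178.6 kN (yield).
Governing: min(94.7, 178.6) = 94.7 kN → weld metal.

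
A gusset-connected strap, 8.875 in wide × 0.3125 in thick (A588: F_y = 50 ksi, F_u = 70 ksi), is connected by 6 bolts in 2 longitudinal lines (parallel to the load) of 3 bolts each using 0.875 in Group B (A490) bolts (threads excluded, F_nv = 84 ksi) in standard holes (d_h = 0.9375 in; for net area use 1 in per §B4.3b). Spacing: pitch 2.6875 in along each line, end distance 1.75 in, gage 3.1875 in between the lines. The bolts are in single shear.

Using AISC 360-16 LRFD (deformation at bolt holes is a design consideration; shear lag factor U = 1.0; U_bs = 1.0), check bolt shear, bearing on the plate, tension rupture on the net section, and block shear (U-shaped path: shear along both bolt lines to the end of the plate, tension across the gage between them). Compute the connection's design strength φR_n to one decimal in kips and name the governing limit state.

112.8 kips (net-section rupture governs)

Bolt shear: A_b = π(0.875)²/4 = 0.60132 in². φR_n = 0.75 × 84 × 0.60132 × 6 × 1 = 227.3 kips.
Bearing (0.3125 in plate, F_u = 70 ksi): end bolts L_c = 1.75 − 0.9375/2 = 1.28125, R_n = min(1.2×1.28125×0.3125×70, 2.4×0.875×0.3125×70) = 33.633 kips/bolt; interior L_c = 2.6875 − 0.9375 = 1.75, R_n = 45.938 kips/bolt. φR_n = 0.75 × (2×33.633 + 4×45.938) = 188.3 kips.
Tension rupture (net): A_n = (8.875 − 2×1)×0.3125 = 2.1484 in² (U = 1.0, A_e = A_n). φR_n = 0.75 × 70 × 2.1484 = 112.8 kips.
Block shear: shear path 2×[1.75+2×2.6875] = 2×7.125 in, A_gv = 4.4531, A_nv = 2×(7.125 − 2.5×1)×0.3125 = 2.8906 in²; tension across gage: (3.1875 − 1×1)×0.3125 = 0.68359 in². R_n = min(0.6×70×2.8906, 0.6×50×4.4531) + 1.0×70×0.68359 = min(121.41, 133.59) + 47.851 = 169.26 kips. φR_n = 0.75 × 169.26 = 126.9 kips.
Governing: min(227.3, 188.3, 112.8, 126.9) = 112.8 kips → net-section rupture.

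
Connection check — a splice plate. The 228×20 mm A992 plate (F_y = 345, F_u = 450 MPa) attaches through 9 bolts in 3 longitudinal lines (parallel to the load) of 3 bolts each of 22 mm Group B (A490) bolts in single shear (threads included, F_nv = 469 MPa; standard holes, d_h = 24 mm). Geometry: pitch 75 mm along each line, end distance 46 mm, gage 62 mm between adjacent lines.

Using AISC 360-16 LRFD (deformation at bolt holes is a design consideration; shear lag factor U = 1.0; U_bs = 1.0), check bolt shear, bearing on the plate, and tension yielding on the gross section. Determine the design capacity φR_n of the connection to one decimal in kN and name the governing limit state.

Bolt shear: A_b = π(22)²/4 = 380.13 mm². φR_n = 0.75 × 469 × 380.13 × 9 × 1 = 1203.4 kN.
Bearing (20 mm plate, F_u = 450 MPa): end bolts L_c = 46 − 24/2 = 34, R_n = min(1.2×34×20×450, 2.4×22×20×450) = 367.2 kN/bolt; interior L_c = 75 − 24 = 51, R_n = 475.2 kN/bolt. φR_n = 0.75 × (3×367.2 + 6×475.2) = 2964.6 kN.
Tension yield (gross): A_g = 228×20 = 4560 mm². φR_n = 0.90 × 345 × 4560 = 1415.9 kN.
Governing: min(1203.4, 2964.6, 1415.9) = 1203.4 kN → bolt shear.

1203.4 kN (bolt shear governs)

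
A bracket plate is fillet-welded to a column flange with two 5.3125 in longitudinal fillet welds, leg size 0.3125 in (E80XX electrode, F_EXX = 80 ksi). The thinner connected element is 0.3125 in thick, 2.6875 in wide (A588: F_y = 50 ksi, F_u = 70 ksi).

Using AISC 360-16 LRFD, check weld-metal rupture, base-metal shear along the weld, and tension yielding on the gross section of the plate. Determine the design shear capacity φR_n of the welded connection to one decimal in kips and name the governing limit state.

Weld metal: throat = 0.707×0.3125 = 0.22094 in, L = 2×5.3125 = 10.625 in. φR_n = 0.75 × 0.6 × 80 × 0.22094 × 10.625 = 84.5 kips.
Base metal shear (0.3125 in plate): yield φR_n = 1.0×0.6×50×0.3125×10.625 = 99.6 kips; rupture φR_n = 0.75×0.6×70×0.3125×10.625 = 104.6 kips; take 99.6 kips (yield).
Tension yield (gross): A_g = 2.6875×0.3125 = 0.83984 in². φR_n = 0.90 × 50 × 0.83984 = 37.8 kips.
Governing: min(84.5, 99.6, 37.8) = 37.8 kips → gross-section yield.

37.8 kips (gross-section yield governs)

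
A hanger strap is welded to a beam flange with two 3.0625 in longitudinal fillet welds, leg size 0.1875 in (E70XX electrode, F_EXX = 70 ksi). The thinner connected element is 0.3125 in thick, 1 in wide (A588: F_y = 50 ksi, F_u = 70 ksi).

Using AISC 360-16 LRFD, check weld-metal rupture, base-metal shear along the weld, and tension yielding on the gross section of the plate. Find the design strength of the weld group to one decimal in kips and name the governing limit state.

Weld metal: throat = 0.707×0.1875 = 0.13256 in, L = 2×3.0625 = 6.125 in. φR_n = 0.75 × 0.6 × 70 × 0.13256 × 6.125 = 25.6 kips.
Base metal shear (0.3125 in plate): yield φR_n = 1.0×0.6×50×0.3125×6.125 = 57.4 kips; rupture φR_n = 0.75×0.6×70×0.3125×6.125 = 60.3 kips; take 57.4 kips (yield).
Tension yield (gross): A_g = 1×0.3125 = 0.3125 in². φR_n = 0.90 × 50 × 0.3125 = 14.1 kips.
Governing: min(25.6, 57.4, 14.1) = 14.1 kips → gross-section yield.

14.1 kips (gross-section yield governs)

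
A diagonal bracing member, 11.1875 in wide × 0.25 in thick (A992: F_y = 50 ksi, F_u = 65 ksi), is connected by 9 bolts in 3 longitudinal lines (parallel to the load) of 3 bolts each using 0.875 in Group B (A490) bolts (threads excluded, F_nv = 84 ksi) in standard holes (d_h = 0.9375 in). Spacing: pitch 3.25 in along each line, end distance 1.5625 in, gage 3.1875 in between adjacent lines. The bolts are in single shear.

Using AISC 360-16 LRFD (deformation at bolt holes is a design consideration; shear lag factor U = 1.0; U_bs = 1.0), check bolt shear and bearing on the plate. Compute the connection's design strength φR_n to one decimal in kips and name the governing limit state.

201.6 kips (bearing governs)

Bolt shear: A_b = π(0.875)²/4 = 0.60132 in². φR_n = 0.75 × 84 × 0.60132 × 9 × 1 = 340.9 kips.
Bearing (0.25 in plate, F_u = 65 ksi): end bolts L_c = 1.5625 − 0.9375/2 = 1.09375, R_n = min(1.2×1.09375×0.25×65, 2.4×0.875×0.25×65) = 21.328 kips/bolt; interior L_c = 3.25 − 0.9375 = 2.3125, R_n = 34.125 kips/bolt. φR_n = 0.75 × (3×21.328 + 6×34.125) = 201.6 kips.
Governing: min(340.9, 201.6) = 201.6 kips → bearing.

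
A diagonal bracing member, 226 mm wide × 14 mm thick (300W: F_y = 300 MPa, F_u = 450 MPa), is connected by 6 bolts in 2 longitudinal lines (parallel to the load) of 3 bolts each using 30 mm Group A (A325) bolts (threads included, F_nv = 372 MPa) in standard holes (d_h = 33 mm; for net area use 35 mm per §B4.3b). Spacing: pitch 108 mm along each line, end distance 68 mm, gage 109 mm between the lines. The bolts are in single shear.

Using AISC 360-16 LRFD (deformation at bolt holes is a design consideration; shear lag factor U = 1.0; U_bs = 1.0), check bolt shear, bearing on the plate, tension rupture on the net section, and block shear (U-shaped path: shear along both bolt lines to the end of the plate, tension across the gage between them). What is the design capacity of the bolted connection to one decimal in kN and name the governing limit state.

737.1 kN (net-section rupture governs)

Bolt shear: A_b = π(30)²/4 = 706.86 mm². φR_n = 0.75 × 372 × 706.86 × 6 × 1 = 1183.3 kN.
Bearing (14 mm plate, F_u = 450 MPa): end bolts L_c = 68 − 33/2 = 51.5, R_n = min(1.2×51.5×14×450, 2.4×30×14×450) = 389.34 kN/bolt; interior L_c = 108 − 33 = 75, R_n = 453.6 kN/bolt. φR_n = 0.75 × (2×389.34 + 4×453.6) = 1944.8 kN.
Tension rupture (net): A_n = (226 − 2×35)×14 = 2184 mm² (U = 1.0, A_e = A_n). φR_n = 0.75 × 450 × 2184 = 737.1 kN.
Block shear: shear path 2×[68+2×108] = 2×284 mm, A_gv = 7952, A_nv = 2×(284 − 2.5×35)×14 = 5502 mm²; tension across gage: (109 − 1×35)×14 = 1036 mm². R_n = min(0.6×450×5502, 0.6×300×7952) + 1.0×450×1036 = min(1485.5, 1431.4) + 466.2 = 1897.6 kN. φR_n = 0.75 × 1897.6 = 1423.2 kN.
Governing: min(1183.3, 1944.8, 737.1, 1423.2) = 737.1 kN → net-section rupture.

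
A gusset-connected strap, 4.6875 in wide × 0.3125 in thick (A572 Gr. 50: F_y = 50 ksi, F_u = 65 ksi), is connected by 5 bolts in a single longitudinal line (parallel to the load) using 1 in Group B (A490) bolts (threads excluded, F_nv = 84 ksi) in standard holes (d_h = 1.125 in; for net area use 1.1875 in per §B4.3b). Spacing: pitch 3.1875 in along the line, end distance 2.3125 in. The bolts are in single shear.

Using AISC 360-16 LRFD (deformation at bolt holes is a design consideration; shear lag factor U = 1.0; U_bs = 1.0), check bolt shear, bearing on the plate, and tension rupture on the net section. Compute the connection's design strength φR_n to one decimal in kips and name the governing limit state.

53.3 kips (net-section rupture governs)

Bolt shear: A_b = π(1)²/4 = 0.7854 in². φR_n = 0.75 × 84 × 0.7854 × 5 × 1 = 247.4 kips.
Bearing (0.3125 in plate, F_u = 65 ksi): end bolts L_c = 2.3125 − 1.125/2 = 1.75, R_n = min(1.2×1.75×0.3125×65, 2.4×1×0.3125×65) = 42.656 kips/bolt; interior L_c = 3.1875 − 1.125 = 2.0625, R_n = 48.75 kips/bolt. φR_n = 0.75 × (1×42.656 + 4×48.75) = 178.2 kips.
Tension rupture (net): A_n = (4.6875 − 1×1.1875)×0.3125 = 1.0938 in² (U = 1.0, A_e = A_n). φR_n = 0.75 × 65 × 1.0938 = 53.3 kips.
Governing: min(247.4, 178.2, 53.3) = 53.3 kips → net-section rupture.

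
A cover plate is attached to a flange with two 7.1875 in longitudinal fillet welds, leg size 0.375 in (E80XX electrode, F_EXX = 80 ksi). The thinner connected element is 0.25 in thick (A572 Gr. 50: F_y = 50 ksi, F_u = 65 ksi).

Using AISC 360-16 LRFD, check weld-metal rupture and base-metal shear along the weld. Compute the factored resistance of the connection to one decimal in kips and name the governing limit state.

105.1 kips (base-metal shear governs)

Weld metal: throat = 0.707×0.375 = 0.26513 in, L = 2×7.1875 = 14.375 in. φR_n = 0.75 × 0.6 × 80 × 0.26513 × 14.375 = 137.2 kips.
Base metal shear (0.25 in plate): yield φR_n = 1.0×0.6×50×0.25×14.375 = 107.8 kips; rupture φR_n = 0.75×0.6×65×0.25×14.375 = 105.1 kips; take 105.1 kips (rupture).
Governing: min(137.2, 105.1) = 105.1 kips → base-metal shear.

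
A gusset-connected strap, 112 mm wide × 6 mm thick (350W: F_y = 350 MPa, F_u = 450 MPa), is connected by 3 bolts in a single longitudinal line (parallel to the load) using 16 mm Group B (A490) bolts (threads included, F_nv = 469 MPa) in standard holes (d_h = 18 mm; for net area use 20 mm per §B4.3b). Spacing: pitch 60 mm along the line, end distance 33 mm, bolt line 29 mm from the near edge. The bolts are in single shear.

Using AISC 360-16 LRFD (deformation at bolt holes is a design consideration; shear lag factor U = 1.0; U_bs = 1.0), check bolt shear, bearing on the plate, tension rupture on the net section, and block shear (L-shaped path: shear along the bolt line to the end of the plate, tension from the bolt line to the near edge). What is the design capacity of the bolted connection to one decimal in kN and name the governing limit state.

163.6 kN (block shear governs)

Bolt shear: A_b = π(16)²/4 = 201.06 mm². φR_n = 0.75 × 469 × 201.06 × 3 × 1 = 212.2 kN.
Bearing (6 mm plate, F_u = 450 MPa): end bolts L_c = 33 − 18/2 = 24, R_n = min(1.2×24×6×450, 2.4×16×6×450) = 77.76 kN/bolt; interior L_c = 60 − 18 = 42, R_n = 103.68 kN/bolt. φR_n = 0.75 × (1×77.76 + 2×103.68) = 213.8 kN.
Tension rupture (net): A_n = (112 − 1×20)×6 = 552 mm² (U = 1.0, A_e = A_n). φR_n = 0.75 × 450 × 552 = 186.3 kN.
Block shear: shear path 1×[33+2×60] = 1×153 mm, A_gv = 918, A_nv = 1×(153 − 2.5×20)×6 = 618 mm²; tension to near edge: (29 − 0.5×20)×6 = 114 mm². R_n = min(0.6×450×618, 0.6×350×918) + 1.0×450×114 = min(166.86, 192.78) + 51.3 = 218.16 kN. φR_n = 0.75 × 218.16 = 163.6 kN.
Governing: min(212.2, 213.8, 186.3, 163.6) = 163.6 kN → block shear.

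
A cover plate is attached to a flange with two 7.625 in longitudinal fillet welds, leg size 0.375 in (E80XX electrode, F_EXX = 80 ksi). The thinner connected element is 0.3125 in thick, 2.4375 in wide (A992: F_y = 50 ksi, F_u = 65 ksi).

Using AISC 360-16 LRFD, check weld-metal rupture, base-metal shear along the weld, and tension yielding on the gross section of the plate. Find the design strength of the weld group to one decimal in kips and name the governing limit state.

34.3 kips (gross-section yield governs)

Weld metal: throat = 0.707×0.375 = 0.26513 in, L = 2×7.625 = 15.25 in. φR_n = 0.75 × 0.6 × 80 × 0.26513 × 15.25 = 145.6 kips.
Base metal shear (0.3125 in plate): yield φR_n = 1.0×0.6×50×0.3125×15.25 = 143.0 kips; rupture φR_n = 0.75×0.6×65×0.3125×15.25 = 139.4 kips; take 139.4 kips (rupture).
Tension yield (gross): A_g = 2.4375×0.3125 = 0.76172 in². φR_n = 0.90 × 50 × 0.76172 = 34.3 kips.
Governing: min(145.6, 139.4, 34.3) = 34.3 kips → gross-section yield.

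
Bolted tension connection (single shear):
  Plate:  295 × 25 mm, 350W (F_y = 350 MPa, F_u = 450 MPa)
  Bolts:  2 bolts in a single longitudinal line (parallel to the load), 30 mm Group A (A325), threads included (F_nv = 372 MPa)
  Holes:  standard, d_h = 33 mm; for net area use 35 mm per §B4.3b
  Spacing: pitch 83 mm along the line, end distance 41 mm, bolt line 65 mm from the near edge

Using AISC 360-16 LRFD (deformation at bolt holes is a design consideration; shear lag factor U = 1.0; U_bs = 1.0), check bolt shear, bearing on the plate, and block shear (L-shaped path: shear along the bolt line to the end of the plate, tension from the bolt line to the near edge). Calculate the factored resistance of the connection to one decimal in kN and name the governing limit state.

394.4 kN (bolt shear governs)

Bolt shear: A_b = π(30)²/4 = 706.86 mm². φR_n = 0.75 × 372 × 706.86 × 2 × 1 = 394.4 kN.
Bearing (25 mm plate, F_u = 450 MPa): end bolts L_c = 41 − 33/2 = 24.5, R_n = min(1.2×24.5×25×450, 2.4×30×25×450) = 330.75 kN/bolt; interior L_c = 83 − 33 = 50, R_n = 675 kN/bolt. φR_n = 0.75 × (1×330.75 + 1×675) = 754.3 kN.
Block shear: shear path 1×[41+1×83] = 1×124 mm, A_gv = 3100, A_nv = 1×(124 − 1.5×35)×25 = 1787.5 mm²; tension to near edge: (65 − 0.5×35)×25 = 1187.5 mm². R_n = min(0.6×450×1787.5, 0.6×350×3100) + 1.0×450×1187.5 = min(482.63, 651) + 534.38 = 1017 kN. φR_n = 0.75 × 1017 = 762.8 kN.
Governing: min(394.4, 754.3, 762.8) = 394.4 kN → bolt shear.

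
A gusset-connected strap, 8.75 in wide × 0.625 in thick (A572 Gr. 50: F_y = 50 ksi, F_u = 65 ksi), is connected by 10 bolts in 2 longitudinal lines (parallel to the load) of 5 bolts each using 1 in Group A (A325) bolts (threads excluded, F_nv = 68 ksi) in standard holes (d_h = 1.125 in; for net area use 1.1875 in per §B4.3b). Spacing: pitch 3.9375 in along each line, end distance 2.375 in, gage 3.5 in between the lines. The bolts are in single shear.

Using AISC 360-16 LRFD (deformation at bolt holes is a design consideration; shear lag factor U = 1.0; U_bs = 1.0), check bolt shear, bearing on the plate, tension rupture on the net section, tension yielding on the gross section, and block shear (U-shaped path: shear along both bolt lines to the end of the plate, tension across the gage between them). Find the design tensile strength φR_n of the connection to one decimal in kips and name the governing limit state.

Bolt shear: A_b = π(1)²/4 = 0.7854 in². φR_n = 0.75 × 68 × 0.7854 × 10 × 1 = 400.6 kips.
Bearing (0.625 in plate, F_u = 65 ksi): end bolts L_c = 2.375 − 1.125/2 = 1.8125, R_n = min(1.2×1.8125×0.625×65, 2.4×1×0.625×65) = 88.359 kips/bolt; interior L_c = 3.9375 − 1.125 = 2.8125, R_n = 97.5 kips/bolt. φR_n = 0.75 × (2×88.359 + 8×97.5) = 717.5 kips.
Tension rupture (net): A_n = (8.75 − 2×1.1875)×0.625 = 3.9844 in² (U = 1.0, A_e = A_n). φR_n = 0.75 × 65 × 3.9844 = 194.2 kips.
Tension yield (gross): A_g = 8.75×0.625 = 5.4688 in². φR_n = 0.90 × 50 × 5.4688 = 246.1 kips.
Block shear: shear path 2×[2.375+4×3.9375] = 2×18.125 in, A_gv = 22.656, A_nv = 2×(18.125 − 4.5×1.1875)×0.625 = 15.977 in²; tension across gage: (3.5 − 1×1.1875)×0.625 = 1.4453 in². R_n = min(0.6×65×15.977, 0.6×50×22.656) + 1.0×65×1.4453 = min(623.1, 679.68) + 93.945 = 717.05 kips. φR_n = 0.75 × 717.05 = 537.8 kips.
Governing: min(400.6, 717.5, 194.2, 246.1, 537.8) = 194.2 kips → net-section rupture.

194.2 kips (net-section rupture governs)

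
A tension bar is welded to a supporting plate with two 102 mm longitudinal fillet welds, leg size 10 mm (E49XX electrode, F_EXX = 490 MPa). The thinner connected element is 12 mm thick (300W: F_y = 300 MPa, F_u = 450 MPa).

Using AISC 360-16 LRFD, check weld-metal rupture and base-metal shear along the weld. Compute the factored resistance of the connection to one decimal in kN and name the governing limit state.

318.0 kN (weld metal governs)

Weld metal: throat = 0.707×10 = 7.07 mm, L = 2×102 = 204 mm. φR_n = 0.75 × 0.6 × 490 × 7.07 × 204 = 318.0 kN.
Base metal shear (12 mm plate): yield φR_n = 1.0×0.6×300×12×204 = 440.6 kN; rupture φR_n = 0.75×0.6×450×12×204 = 495.7 kN; take 440.6 kN (yield).
Governing: min(318.0, 440.6) = 318.0 kN → weld metal.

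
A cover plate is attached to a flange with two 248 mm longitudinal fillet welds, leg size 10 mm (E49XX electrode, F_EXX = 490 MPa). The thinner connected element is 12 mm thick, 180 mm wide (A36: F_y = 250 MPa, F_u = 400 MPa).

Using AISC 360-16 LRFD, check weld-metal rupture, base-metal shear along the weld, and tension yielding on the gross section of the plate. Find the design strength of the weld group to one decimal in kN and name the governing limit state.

Weld metal: throat = 0.707×10 = 7.07 mm, L = 2×248 = 496 mm. φR_n = 0.75 × 0.6 × 490 × 7.07 × 496 = 773.2 kN.
Base metal shear (12 mm plate): yield φR_n = 1.0×0.6×250×12×496 = 892.8 kN; rupture φR_n = 0.75×0.6×400×12×496 = 1071.4 kN; take 892.8 kN (yield).
Tension yield (gross): A_g = 180×12 = 2160 mm². φR_n = 0.90 × 250 × 2160 = 486.0 kN.
Governing: min(773.2, 892.8, 486.0) = 486.0 kN → gross-section yield.

486.0 kN (gross-section yield governs)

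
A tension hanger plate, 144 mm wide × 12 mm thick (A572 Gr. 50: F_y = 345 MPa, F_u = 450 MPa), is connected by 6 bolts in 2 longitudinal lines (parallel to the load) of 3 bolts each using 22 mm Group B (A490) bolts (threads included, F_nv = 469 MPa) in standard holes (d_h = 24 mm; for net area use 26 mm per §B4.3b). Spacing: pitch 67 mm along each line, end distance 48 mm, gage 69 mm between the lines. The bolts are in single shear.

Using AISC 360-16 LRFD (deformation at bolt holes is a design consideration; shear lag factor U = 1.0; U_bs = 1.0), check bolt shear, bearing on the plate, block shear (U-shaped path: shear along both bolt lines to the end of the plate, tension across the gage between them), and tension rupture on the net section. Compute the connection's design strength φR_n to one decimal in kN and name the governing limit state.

372.6 kN (net-section rupture governs)

Bolt shear: A_b = π(22)²/4 = 380.13 mm². φR_n = 0.75 × 469 × 380.13 × 6 × 1 = 802.3 kN.
Bearing (12 mm plate, F_u = 450 MPa): end bolts L_c = 48 − 24/2 = 36, R_n = min(1.2×36×12×450, 2.4×22×12×450) = 233.28 kN/bolt; interior L_c = 67 − 24 = 43, R_n = 278.64 kN/bolt. φR_n = 0.75 × (2×233.28 + 4×278.64) = 1185.8 kN.
Block shear: shear path 2×[48+2×67] = 2×182 mm, A_gv = 4368, A_nv = 2×(182 − 2.5×26)×12 = 2808 mm²; tension across gage: (69 − 1×26)×12 = 516 mm². R_n = min(0.6×450×2808, 0.6×345×4368) + 1.0×450×516 = min(758.16, 904.18) + 232.2 = 990.36 kN. φR_n = 0.75 × 990.36 = 742.8 kN.
Tension rupture (net): A_n = (144 − 2×26)×12 = 1104 mm² (U = 1.0, A_e = A_n). φR_n = 0.75 × 450 × 1104 = 372.6 kN.
Governing: min(802.3, 1185.8, 742.8, 372.6) = 372.6 kN → net-section rupture.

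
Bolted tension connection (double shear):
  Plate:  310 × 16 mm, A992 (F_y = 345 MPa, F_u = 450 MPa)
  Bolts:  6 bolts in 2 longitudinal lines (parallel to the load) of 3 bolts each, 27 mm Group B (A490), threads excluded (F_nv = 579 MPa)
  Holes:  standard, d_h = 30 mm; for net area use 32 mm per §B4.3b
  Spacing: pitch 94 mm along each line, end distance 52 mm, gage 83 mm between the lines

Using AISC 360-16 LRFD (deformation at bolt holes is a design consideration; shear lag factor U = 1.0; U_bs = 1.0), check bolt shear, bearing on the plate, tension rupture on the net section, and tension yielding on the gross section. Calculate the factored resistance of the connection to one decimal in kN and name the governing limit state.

Bolt shear: A_b = π(27)²/4 = 572.56 mm². φR_n = 0.75 × 579 × 572.56 × 6 × 2 = 2983.6 kN.
Bearing (16 mm plate, F_u = 450 MPa): end bolts L_c = 52 − 30/2 = 37, R_n = min(1.2×37×16×450, 2.4×27×16×450) = 319.68 kN/bolt; interior L_c = 94 − 30 = 64, R_n = 466.56 kN/bolt. φR_n = 0.75 × (2×319.68 + 4×466.56) = 1879.2 kN.
Tension rupture (net): A_n = (310 − 2×32)×16 = 3936 mm² (U = 1.0, A_e = A_n). φR_n = 0.75 × 450 × 3936 = 1328.4 kN.
Tension yield (gross): A_g = 310×16 = 4960 mm². φR_n = 0.90 × 345 × 4960 = 1540.1 kN.
Governing: min(2983.6, 1879.2, 1328.4, 1540.1) = 1328.4 kN → net-section rupture.

1328.4 kN (net-section rupture governs)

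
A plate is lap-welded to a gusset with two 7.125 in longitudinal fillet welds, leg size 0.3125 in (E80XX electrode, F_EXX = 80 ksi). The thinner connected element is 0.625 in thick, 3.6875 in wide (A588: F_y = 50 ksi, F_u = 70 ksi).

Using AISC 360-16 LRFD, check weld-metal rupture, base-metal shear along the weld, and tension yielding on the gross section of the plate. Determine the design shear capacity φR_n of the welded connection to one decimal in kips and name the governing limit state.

103.7 kips (gross-section yield governs)

Weld metal: throat = 0.707×0.3125 = 0.22094 in, L = 2×7.125 = 14.25 in. φR_n = 0.75 × 0.6 × 80 × 0.22094 × 14.25 = 113.3 kips.
Base metal shear (0.625 in plate): yield φR_n = 1.0×0.6×50×0.625×14.25 = 267.2 kips; rupture φR_n = 0.75×0.6×70×0.625×14.25 = 280.5 kips; take 267.2 kips (yield).
Tension yield (gross): A_g = 3.6875×0.625 = 2.3047 in². φR_n = 0.90 × 50 × 2.3047 = 103.7 kips.
Governing: min(113.3, 267.2, 103.7) = 103.7 kips → gross-section yield.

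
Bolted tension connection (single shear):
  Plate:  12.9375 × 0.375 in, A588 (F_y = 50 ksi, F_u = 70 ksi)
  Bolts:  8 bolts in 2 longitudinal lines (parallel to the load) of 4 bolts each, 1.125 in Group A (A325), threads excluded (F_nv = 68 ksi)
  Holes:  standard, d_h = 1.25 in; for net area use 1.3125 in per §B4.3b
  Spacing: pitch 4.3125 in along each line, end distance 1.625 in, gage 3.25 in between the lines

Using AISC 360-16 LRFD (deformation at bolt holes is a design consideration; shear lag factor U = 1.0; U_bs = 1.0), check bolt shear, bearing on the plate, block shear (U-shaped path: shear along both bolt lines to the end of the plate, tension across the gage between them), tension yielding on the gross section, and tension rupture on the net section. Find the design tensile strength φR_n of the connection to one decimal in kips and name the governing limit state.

Bolt shear: A_b = π(1.125)²/4 = 0.99402 in². φR_n = 0.75 × 68 × 0.99402 × 8 × 1 = 405.6 kips.
Bearing (0.375 in plate, F_u = 70 ksi): end bolts L_c = 1.625 − 1.25/2 = 1, R_n = min(1.2×1×0.375×70, 2.4×1.125×0.375×70) = 31.5 kips/bolt; interior L_c = 4.3125 − 1.25 = 3.0625, R_n = 70.875 kips/bolt. φR_n = 0.75 × (2×31.5 + 6×70.875) = 366.2 kips.
Block shear: shear path 2×[1.625+3×4.3125] = 2×14.5625 in, A_gv = 10.922, A_nv = 2×(14.5625 − 3.5×1.3125)×0.375 = 7.4766 in²; tension across gage: (3.25 − 1×1.3125)×0.375 = 0.72656 in². R_n = min(0.6×70×7.4766, 0.6×50×10.922) + 1.0×70×0.72656 = min(314.02, 327.66) + 50.859 = 364.88 kips. φR_n = 0.75 × 364.88 = 273.7 kips.
Tension yield (gross): A_g = 12.9375×0.375 = 4.8516 in². φR_n = 0.90 × 50 × 4.8516 = 218.3 kips.
Tension rupture (net): A_n = (12.9375 − 2×1.3125)×0.375 = 3.8672 in² (U = 1.0, A_e = A_n). φR_n = 0.75 × 70 × 3.8672 = 203.0 kips.
Governing: min(405.6, 366.2, 273.7, 218.3, 203.0) = 203.0 kips → net-section rupture.

203.0 kips (net-section rupture governs)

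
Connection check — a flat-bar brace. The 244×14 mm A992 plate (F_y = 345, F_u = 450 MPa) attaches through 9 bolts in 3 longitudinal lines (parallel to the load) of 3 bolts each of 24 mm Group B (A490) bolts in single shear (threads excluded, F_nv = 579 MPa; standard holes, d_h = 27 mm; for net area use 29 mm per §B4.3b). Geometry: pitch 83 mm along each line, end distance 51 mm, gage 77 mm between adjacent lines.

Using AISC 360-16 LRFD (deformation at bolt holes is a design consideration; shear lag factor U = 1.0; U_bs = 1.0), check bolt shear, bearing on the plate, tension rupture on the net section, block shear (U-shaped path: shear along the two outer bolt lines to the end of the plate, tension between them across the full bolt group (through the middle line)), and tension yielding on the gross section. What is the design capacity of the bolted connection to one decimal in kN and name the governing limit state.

Bolt shear: A_b = π(24)²/4 = 452.39 mm². φR_n = 0.75 × 579 × 452.39 × 9 × 1 = 1768.1 kN.
Bearing (14 mm plate, F_u = 450 MPa): end bolts L_c = 51 − 27/2 = 37.5, R_n = min(1.2×37.5×14×450, 2.4×24×14×450) = 283.5 kN/bolt; interior L_c = 83 − 27 = 56, R_n = 362.88 kN/bolt. φR_n = 0.75 × (3×283.5 + 6×362.88) = 2270.8 kN.
Tension rupture (net): A_n = (244 − 3×29)×14 = 2198 mm² (U = 1.0, A_e = A_n). φR_n = 0.75 × 450 × 2198 = 741.8 kN.
Block shear: shear path 2×[51+2×83] = 2×217 mm, A_gv = 6076, A_nv = 2×(217 − 2.5×29)×14 = 4046 mm²; tension across gage: (154 − 2×29)×14 = 1344 mm². R_n = min(0.6×450×4046, 0.6×345×6076) + 1.0×450×1344 = min(1092.4, 1257.7) + 604.8 = 1697.2 kN. φR_n = 0.75 × 1697.2 = 1272.9 kN.
Tension yield (gross): A_g = 244×14 = 3416 mm². φR_n = 0.90 × 345 × 3416 = 1060.7 kN.
Governing: min(1768.1, 2270.8, 741.8, 1272.9, 1060.7) = 741.8 kN → net-section rupture.

741.8 kN (net-section rupture governs)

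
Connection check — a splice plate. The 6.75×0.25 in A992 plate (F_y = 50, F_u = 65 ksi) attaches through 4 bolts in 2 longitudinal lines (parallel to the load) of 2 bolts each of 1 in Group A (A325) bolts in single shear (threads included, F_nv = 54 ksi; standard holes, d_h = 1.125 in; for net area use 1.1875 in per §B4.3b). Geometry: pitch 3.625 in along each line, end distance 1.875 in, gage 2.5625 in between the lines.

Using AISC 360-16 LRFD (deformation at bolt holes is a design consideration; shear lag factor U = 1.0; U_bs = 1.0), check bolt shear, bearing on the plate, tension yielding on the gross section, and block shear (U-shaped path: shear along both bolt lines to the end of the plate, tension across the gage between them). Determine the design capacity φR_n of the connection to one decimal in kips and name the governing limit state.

71.1 kips (block shear governs)

Bolt shear: A_b = π(1)²/4 = 0.7854 in². φR_n = 0.75 × 54 × 0.7854 × 4 × 1 = 127.2 kips.
Bearing (0.25 in plate, F_u = 65 ksi): end bolts L_c = 1.875 − 1.125/2 = 1.3125, R_n = min(1.2×1.3125×0.25×65, 2.4×1×0.25×65) = 25.594 kips/bolt; interior L_c = 3.625 − 1.125 = 2.5, R_n = 39 kips/bolt. φR_n = 0.75 × (2×25.594 + 2×39) = 96.9 kips.
Tension yield (gross): A_g = 6.75×0.25 = 1.6875 in². φR_n = 0.90 × 50 × 1.6875 = 75.9 kips.
Block shear: shear path 2×[1.875+1×3.625] = 2×5.5 in, A_gv = 2.75, A_nv = 2×(5.5 − 1.5×1.1875)×0.25 = 1.8594 in²; tension across gage: (2.5625 − 1×1.1875)×0.25 = 0.34375 in². R_n = min(0.6×65×1.8594, 0.6×50×2.75) + 1.0×65×0.34375 = min(72.517, 82.5) + 22.344 = 94.861 kips. φR_n = 0.75 × 94.861 = 71.1 kips.
Governing: min(127.2, 96.9, 75.9, 71.1) = 71.1 kips → block shear.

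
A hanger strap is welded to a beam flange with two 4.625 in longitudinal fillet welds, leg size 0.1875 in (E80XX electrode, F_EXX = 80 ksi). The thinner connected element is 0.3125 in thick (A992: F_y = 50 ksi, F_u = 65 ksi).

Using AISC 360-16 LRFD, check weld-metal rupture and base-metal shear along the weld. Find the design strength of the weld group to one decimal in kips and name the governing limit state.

44.1 kips (weld metal governs)

Weld metal: throat = 0.707×0.1875 = 0.13256 in, L = 2×4.625 = 9.25 in. φR_n = 0.75 × 0.6 × 80 × 0.13256 × 9.25 = 44.1 kips.
Base metal shear (0.3125 in plate): yield φR_n = 1.0×0.6×50×0.3125×9.25 = 86.7 kips; rupture φR_n = 0.75×0.6×65×0.3125×9.25 = 84.6 kips; take 84.6 kips (rupture).
Governing: min(44.1, 84.6) = 44.1 kips → weld metal.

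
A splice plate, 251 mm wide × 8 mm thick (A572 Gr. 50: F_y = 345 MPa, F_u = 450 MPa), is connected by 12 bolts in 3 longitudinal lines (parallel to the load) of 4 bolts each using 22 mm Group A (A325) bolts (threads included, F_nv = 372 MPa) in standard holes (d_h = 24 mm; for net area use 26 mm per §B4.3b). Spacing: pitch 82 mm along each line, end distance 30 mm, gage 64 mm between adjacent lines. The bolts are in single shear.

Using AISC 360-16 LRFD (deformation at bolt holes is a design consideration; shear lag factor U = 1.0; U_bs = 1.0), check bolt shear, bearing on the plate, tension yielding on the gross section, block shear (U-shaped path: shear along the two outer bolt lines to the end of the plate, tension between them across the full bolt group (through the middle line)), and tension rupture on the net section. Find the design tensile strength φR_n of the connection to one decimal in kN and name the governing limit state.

Bolt shear: A_b = π(22)²/4 = 380.13 mm². φR_n = 0.75 × 372 × 380.13 × 12 × 1 = 1272.7 kN.
Bearing (8 mm plate, F_u = 450 MPa): end bolts L_c = 30 − 24/2 = 18, R_n = min(1.2×18×8×450, 2.4×22×8×450) = 77.76 kN/bolt; interior L_c = 82 − 24 = 58, R_n = 190.08 kN/bolt. φR_n = 0.75 × (3×77.76 + 9×190.08) = 1458.0 kN.
Tension yield (gross): A_g = 251×8 = 2008 mm². φR_n = 0.90 × 345 × 2008 = 623.5 kN.
Block shear: shear path 2×[30+3×82] = 2×276 mm, A_gv = 4416, A_nv = 2×(276 − 3.5×26)×8 = 2960 mm²; tension across gage: (128 − 2×26)×8 = 608 mm². R_n = min(0.6×450×2960, 0.6×345×4416) + 1.0×450×608 = min(799.2, 914.11) + 273.6 = 1072.8 kN. φR_n = 0.75 × 1072.8 = 804.6 kN.
Tension rupture (net): A_n = (251 − 3×26)×8 = 1384 mm² (U = 1.0, A_e = A_n). φR_n = 0.75 × 450 × 1384 = 467.1 kN.
Governing: min(1272.7, 1458.0, 623.5, 804.6, 467.1) = 467.1 kN → net-section rupture.

467.1 kN (net-section rupture governs)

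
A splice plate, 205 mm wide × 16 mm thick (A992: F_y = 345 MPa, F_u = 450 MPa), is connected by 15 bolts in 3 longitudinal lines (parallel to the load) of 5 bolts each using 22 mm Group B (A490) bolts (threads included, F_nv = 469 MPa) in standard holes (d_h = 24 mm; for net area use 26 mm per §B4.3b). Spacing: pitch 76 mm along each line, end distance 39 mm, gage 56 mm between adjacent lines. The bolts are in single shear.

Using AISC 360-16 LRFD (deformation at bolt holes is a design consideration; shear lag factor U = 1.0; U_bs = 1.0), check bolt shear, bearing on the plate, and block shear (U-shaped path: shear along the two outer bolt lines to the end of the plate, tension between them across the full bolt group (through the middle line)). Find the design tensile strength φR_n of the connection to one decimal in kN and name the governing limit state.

Bolt shear: A_b = π(22)²/4 = 380.13 mm². φR_n = 0.75 × 469 × 380.13 × 15 × 1 = 2005.7 kN.
Bearing (16 mm plate, F_u = 450 MPa): end bolts L_c = 39 − 24/2 = 27, R_n = min(1.2×27×16×450, 2.4×22×16×450) = 233.28 kN/bolt; interior L_c = 76 − 24 = 52, R_n = 380.16 kN/bolt. φR_n = 0.75 × (3×233.28 + 12×380.16) = 3946.3 kN.
Block shear: shear path 2×[39+4×76] = 2×343 mm, A_gv = 10976, A_nv = 2×(343 − 4.5×26)×16 = 7232 mm²; tension across gage: (112 − 2×26)×16 = 960 mm². R_n = min(0.6×450×7232, 0.6×345×10976) + 1.0×450×960 = min(1952.6, 2272) + 432 = 2384.6 kN. φR_n = 0.75 × 2384.6 = 1788.5 kN.
Governing: min(2005.7, 3946.3, 1788.5) = 1788.5 kN → block shear.

1788.5 kN (block shear governs)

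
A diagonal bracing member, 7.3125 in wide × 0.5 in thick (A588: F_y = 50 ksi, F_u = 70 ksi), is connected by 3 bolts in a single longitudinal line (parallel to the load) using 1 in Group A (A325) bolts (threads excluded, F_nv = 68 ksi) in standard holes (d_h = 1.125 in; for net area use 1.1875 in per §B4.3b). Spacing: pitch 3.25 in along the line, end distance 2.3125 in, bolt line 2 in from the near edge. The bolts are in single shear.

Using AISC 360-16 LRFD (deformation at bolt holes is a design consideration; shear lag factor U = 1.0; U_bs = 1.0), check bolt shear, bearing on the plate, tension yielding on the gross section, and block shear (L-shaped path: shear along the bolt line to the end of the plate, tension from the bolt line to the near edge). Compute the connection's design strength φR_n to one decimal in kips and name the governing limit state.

Bolt shear: A_b = π(1)²/4 = 0.7854 in². φR_n = 0.75 × 68 × 0.7854 × 3 × 1 = 120.2 kips.
Bearing (0.5 in plate, F_u = 70 ksi): end bolts L_c = 2.3125 − 1.125/2 = 1.75, R_n = min(1.2×1.75×0.5×70, 2.4×1×0.5×70) = 73.5 kips/bolt; interior L_c = 3.25 − 1.125 = 2.125, R_n = 84 kips/bolt. φR_n = 0.75 × (1×73.5 + 2×84) = 181.1 kips.
Tension yield (gross): A_g = 7.3125×0.5 = 3.6563 in². φR_n = 0.90 × 50 × 3.6563 = 164.5 kips.
Block shear: shear path 1×[2.3125+2×3.25] = 1×8.8125 in, A_gv = 4.4063, A_nv = 1×(8.8125 − 2.5×1.1875)×0.5 = 2.9219 in²; tension to near edge: (2 − 0.5×1.1875)×0.5 = 0.70313 in². R_n = min(0.6×70×2.9219, 0.6×50×4.4063) + 1.0×70×0.70313 = min(122.72, 132.19) + 49.219 = 171.94 kips. φR_n = 0.75 × 171.94 = 129.0 kips.
Governing: min(120.2, 181.1, 164.5, 129.0) = 120.2 kips → bolt shear.

120.2 kips (bolt shear governs)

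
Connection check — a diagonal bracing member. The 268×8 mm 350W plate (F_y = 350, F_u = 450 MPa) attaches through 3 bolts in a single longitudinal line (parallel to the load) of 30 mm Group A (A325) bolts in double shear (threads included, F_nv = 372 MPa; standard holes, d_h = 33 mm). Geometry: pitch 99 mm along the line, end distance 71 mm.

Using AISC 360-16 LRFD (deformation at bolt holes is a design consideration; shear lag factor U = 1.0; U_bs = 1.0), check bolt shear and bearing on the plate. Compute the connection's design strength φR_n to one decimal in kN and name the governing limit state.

Bolt shear: A_b = π(30)²/4 = 706.86 mm². φR_n = 0.75 × 372 × 706.86 × 3 × 2 = 1183.3 kN.
Bearing (8 mm plate, F_u = 450 MPa): end bolts L_c = 71 − 33/2 = 54.5, R_n = min(1.2×54.5×8×450, 2.4×30×8×450) = 235.44 kN/bolt; interior L_c = 99 − 33 = 66, R_n = 259.2 kN/bolt. φR_n = 0.75 × (1×235.44 + 2×259.2) = 565.4 kN.
Governing: min(1183.3, 565.4) = 565.4 kN → bearing.

565.4 kN (bearing governs)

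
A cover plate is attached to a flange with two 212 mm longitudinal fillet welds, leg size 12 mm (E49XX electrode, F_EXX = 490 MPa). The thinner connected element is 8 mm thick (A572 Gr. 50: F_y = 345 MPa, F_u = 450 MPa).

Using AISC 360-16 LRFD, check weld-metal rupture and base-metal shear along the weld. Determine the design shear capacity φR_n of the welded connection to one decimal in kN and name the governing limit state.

Weld metal: throat = 0.707×12 = 8.484 mm, L = 2×212 = 424 mm. φR_n = 0.75 × 0.6 × 490 × 8.484 × 424 = 793.2 kN.
Base metal shear (8 mm plate): yield φR_n = 1.0×0.6×345×8×424 = 702.1 kN; rupture φR_n = 0.75×0.6×450×8×424 = 686.9 kN; take 686.9 kN (rupture).
Governing: min(793.2, 686.9) = 686.9 kN → base-metal shear.

686.9 kN (base-metal shear governs)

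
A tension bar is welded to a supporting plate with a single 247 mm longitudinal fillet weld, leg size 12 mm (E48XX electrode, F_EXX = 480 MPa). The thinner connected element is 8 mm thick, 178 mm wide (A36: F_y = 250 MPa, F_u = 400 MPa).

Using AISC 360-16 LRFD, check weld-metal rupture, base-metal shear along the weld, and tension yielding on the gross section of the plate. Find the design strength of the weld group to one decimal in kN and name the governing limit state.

Weld metal: throat = 0.707×12 = 8.484 mm, L = 247 mm. φR_n = 0.75 × 0.6 × 480 × 8.484 × 247 = 452.6 kN.
Base metal shear (8 mm plate): yield φR_n = 1.0×0.6×250×8×247 = 296.4 kN; rupture φR_n = 0.75×0.6×400×8×247 = 355.7 kN; take 296.4 kN (yield).
Tension yield (gross): A_g = 178×8 = 1424 mm². φR_n = 0.90 × 250 × 1424 = 320.4 kN.
Governing: min(452.6, 296.4, 320.4) = 296.4 kN → base-metal shear.

296.4 kN (base-metal shear governs)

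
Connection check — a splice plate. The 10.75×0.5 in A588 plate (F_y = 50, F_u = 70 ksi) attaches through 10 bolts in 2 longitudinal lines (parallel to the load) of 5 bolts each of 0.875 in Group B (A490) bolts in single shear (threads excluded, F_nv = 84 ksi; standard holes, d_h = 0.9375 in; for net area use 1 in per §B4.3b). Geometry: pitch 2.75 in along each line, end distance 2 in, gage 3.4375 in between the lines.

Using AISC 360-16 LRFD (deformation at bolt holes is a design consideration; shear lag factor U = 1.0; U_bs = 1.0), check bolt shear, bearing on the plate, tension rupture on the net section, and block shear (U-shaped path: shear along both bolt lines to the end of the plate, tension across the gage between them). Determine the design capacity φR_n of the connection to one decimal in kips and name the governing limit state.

229.7 kips (net-section rupture governs)

Bolt shear: A_b = π(0.875)²/4 = 0.60132 in². φR_n = 0.75 × 84 × 0.60132 × 10 × 1 = 378.8 kips.
Bearing (0.5 in plate, F_u = 70 ksi): end bolts L_c = 2 − 0.9375/2 = 1.53125, R_n = min(1.2×1.53125×0.5×70, 2.4×0.875×0.5×70) = 64.313 kips/bolt; interior L_c = 2.75 − 0.9375 = 1.8125, R_n = 73.5 kips/bolt. φR_n = 0.75 × (2×64.313 + 8×73.5) = 537.5 kips.
Tension rupture (net): A_n = (10.75 − 2×1)×0.5 = 4.375 in² (U = 1.0, A_e = A_n). φR_n = 0.75 × 70 × 4.375 = 229.7 kips.
Block shear: shear path 2×[2+4×2.75] = 2×13 in, A_gv = 13, A_nv = 2×(13 − 4.5×1)×0.5 = 8.5 in²; tension across gage: (3.4375 − 1×1)×0.5 = 1.2188 in². R_n = min(0.6×70×8.5, 0.6×50×13) + 1.0×70×1.2188 = min(357, 390) + 85.316 = 442.32 kips. φR_n = 0.75 × 442.32 = 331.7 kips.
Governing: min(378.8, 537.5, 229.7, 331.7) = 229.7 kips → net-section rupture.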